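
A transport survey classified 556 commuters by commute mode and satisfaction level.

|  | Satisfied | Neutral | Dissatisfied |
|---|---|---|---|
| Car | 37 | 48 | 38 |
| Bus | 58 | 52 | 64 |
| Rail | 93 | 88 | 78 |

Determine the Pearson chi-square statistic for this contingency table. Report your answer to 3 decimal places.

Row totals: 123, 174, 259. Column totals: 188, 188, 180. Grand total N = 556.
Expected counts (row total × column total / N):
  Car, Satisfied: 123×188/556 = 41.5899
  Car, Neutral: 123×188/556 = 41.5899
  Car, Dissatisfied: 123×180/556 = 39.8201
  Bus, Satisfied: 174×188/556 = 58.8345
  Bus, Neutral: 174×188/556 = 58.8345
  Bus, Dissatisfied: 174×180/556 = 56.3309
  Rail, Satisfied: 259×188/556 = 87.5755
  Rail, Neutral: 259×188/556 = 87.5755
  Rail, Dissatisfied: 259×180/556 = 83.8489
Contributions (O − E)²/E:
  (37 − 41.5899)²/41.5899 = 0.5065
  (48 − 41.5899)²/41.5899 = 0.9880
  (38 − 39.8201)²/39.8201 = 0.0832
  (58 − 58.8345)²/58.8345 = 0.0118
  (52 − 58.8345)²/58.8345 = 0.7939
  (64 − 56.3309)²/56.3309 = 1.0441
  (93 − 87.5755)²/87.5755 = 0.3360
  (88 − 87.5755)²/87.5755 = 0.0021
  (78 − 83.8489)²/83.8489 = 0.4080
χ² = 0.5065 + 0.9880 + 0.0832 + 0.0118 + 0.7939 + 1.0441 + 0.3360 + 0.0021 + 0.4080 = 4.174

4.174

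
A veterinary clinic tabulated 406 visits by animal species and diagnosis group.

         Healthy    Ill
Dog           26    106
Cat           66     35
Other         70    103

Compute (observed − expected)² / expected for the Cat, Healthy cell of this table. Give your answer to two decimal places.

16.39

Row total (Cat) = 101; column total (Healthy) = 162; N = 406.
Expected count E = 101 × 162 / 406 = 40.300.
Contribution = (O − E)²/E = (66 − 40.300)² / 40.300 = 16.39.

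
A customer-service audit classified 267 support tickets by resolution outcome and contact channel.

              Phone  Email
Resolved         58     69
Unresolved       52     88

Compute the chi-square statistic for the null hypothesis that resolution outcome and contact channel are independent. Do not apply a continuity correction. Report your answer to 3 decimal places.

Row totals: 127, 140. Column totals: 110, 157. Grand total N = 267.
Expected counts (row total × column total / N):
  Resolved, Phone: 127×110/267 = 52.3221
  Resolved, Email: 127×157/267 = 74.6779
  Unresolved, Phone: 140×110/267 = 57.6779
  Unresolved, Email: 140×157/267 = 82.3221
Contributions (O − E)²/E:
  (58 − 52.3221)²/52.3221 = 0.6162
  (69 − 74.6779)²/74.6779 = 0.4317
  (52 − 57.6779)²/57.6779 = 0.5589
  (88 − 82.3221)²/82.3221 = 0.3916
χ² = 0.6162 + 0.4317 + 0.5589 + 0.3916 = 1.998

1.998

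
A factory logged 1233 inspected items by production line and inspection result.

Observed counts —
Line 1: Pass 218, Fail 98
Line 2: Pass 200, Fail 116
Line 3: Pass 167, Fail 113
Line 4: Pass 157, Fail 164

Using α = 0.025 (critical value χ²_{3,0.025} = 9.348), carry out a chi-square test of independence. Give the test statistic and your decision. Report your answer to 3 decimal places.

28.553; reject H₀

Row totals: 316, 316, 280, 321. Column totals: 742, 491. Grand total N = 1233.
Expected counts (row total × column total / N):
  Line 1, Pass: 316×742/1233 = 190.1638
  Line 1, Fail: 316×491/1233 = 125.8362
  Line 2, Pass: 316×742/1233 = 190.1638
  Line 2, Fail: 316×491/1233 = 125.8362
  Line 3, Pass: 280×742/1233 = 168.4996
  Line 3, Fail: 280×491/1233 = 111.5004
  Line 4, Pass: 321×742/1233 = 193.1727
  Line 4, Fail: 321×491/1233 = 127.8273
Contributions (O − E)²/E:
  (218 − 190.1638)²/190.1638 = 4.0747
  (98 − 125.8362)²/125.8362 = 6.1576
  (200 − 190.1638)²/190.1638 = 0.5088
  (116 − 125.8362)²/125.8362 = 0.7689
  (167 − 168.4996)²/168.4996 = 0.0133
  (113 − 111.5004)²/111.5004 = 0.0202
  (157 − 193.1727)²/193.1727 = 6.7735
  (164 − 127.8273)²/127.8273 = 10.2362
χ² = 4.0747 + 6.1576 + 0.5088 + 0.7689 + 0.0133 + 0.0202 + 6.7735 + 10.2362 = 28.553
df = (4−1)(2−1) = 3. Since 28.553 > 9.348, reject the null hypothesis of independence at α = 0.025.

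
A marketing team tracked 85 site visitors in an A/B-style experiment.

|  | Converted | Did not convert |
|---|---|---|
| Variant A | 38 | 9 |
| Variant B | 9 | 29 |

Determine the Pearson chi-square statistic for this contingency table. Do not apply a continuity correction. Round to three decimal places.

27.778

Row totals: 47, 38. Column totals: 47, 38. Grand total N = 85.
Expected counts (row total × column total / N):
  Variant A, Converted: 47×47/85 = 25.98824
  Variant A, Did not convert: 47×38/85 = 21.01176
  Variant B, Converted: 38×47/85 = 21.01176
  Variant B, Did not convert: 38×38/85 = 16.98824
Contributions (O − E)²/E:
  (38 − 25.98824)²/25.98824 = 5.5518
  (9 − 21.01176)²/21.01176 = 6.8667
  (9 − 21.01176)²/21.01176 = 6.8667
  (29 − 16.98824)²/16.98824 = 8.4931
χ² = 5.5518 + 6.8667 + 6.8667 + 8.4931 = 27.778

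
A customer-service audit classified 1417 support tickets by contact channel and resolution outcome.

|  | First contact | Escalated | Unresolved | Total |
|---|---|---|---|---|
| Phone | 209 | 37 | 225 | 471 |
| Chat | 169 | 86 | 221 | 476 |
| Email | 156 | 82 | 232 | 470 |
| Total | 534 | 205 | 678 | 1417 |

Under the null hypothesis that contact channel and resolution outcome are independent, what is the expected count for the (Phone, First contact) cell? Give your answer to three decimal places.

Row total (Phone) = 471; column total (First contact) = 534; grand total N = 1417.
Expected count = (row total × column total) / N = 471 × 534 / 1417 = 177.498.

177.498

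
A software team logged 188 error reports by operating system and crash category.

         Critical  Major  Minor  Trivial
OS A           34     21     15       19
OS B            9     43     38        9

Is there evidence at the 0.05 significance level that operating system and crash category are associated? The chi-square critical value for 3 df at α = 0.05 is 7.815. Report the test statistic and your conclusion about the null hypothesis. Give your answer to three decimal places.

Row totals: 89, 99. Column totals: 43, 64, 53, 28. Grand total N = 188.
Expected counts (row total × column total / N):
  OS A, Critical: 89×43/188 = 20.3564
  OS A, Major: 89×64/188 = 30.2979
  OS A, Minor: 89×53/188 = 25.0904
  OS A, Trivial: 89×28/188 = 13.2553
  OS B, Critical: 99×43/188 = 22.6436
  OS B, Major: 99×64/188 = 33.7021
  OS B, Minor: 99×53/188 = 27.9096
  OS B, Trivial: 99×28/188 = 14.7447
Contributions (O − E)²/E:
  (34 − 20.3564)²/20.3564 = 9.1444
  (21 − 30.2979)²/30.2979 = 2.8534
  (15 − 25.0904)²/25.0904 = 4.0580
  (19 − 13.2553)²/13.2553 = 2.4897
  (9 − 22.6436)²/22.6436 = 8.2208
  (43 − 33.7021)²/33.7021 = 2.5652
  (38 − 27.9096)²/27.9096 = 3.6481
  (9 − 14.7447)²/14.7447 = 2.2382
χ² = 9.1444 + 2.8534 + 4.0580 + 2.4897 + 8.2208 + 2.5652 + 3.6481 + 2.2382 = 35.218
df = (2−1)(4−1) = 3. Since 35.218 > 7.815, reject the null hypothesis of independence at α = 0.05.

35.218; reject H₀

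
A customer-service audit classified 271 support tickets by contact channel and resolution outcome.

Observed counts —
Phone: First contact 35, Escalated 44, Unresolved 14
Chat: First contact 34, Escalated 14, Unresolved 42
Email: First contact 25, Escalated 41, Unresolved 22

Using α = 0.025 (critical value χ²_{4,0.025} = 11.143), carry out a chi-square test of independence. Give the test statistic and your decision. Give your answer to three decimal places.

Row totals: 93, 90, 88. Column totals: 94, 99, 78. Grand total N = 271.
Expected counts (row total × column total / N):
  Phone, First contact: 93×94/271 = 32.2583
  Phone, Escalated: 93×99/271 = 33.9742
  Phone, Unresolved: 93×78/271 = 26.7675
  Chat, First contact: 90×94/271 = 31.2177
  Chat, Escalated: 90×99/271 = 32.8782
  Chat, Unresolved: 90×78/271 = 25.9041
  Email, First contact: 88×94/271 = 30.5240
  Email, Escalated: 88×99/271 = 32.1476
  Email, Unresolved: 88×78/271 = 25.3284
Contributions (O − E)²/E:
  (35 − 32.2583)²/32.2583 = 0.2330
  (44 − 33.9742)²/33.9742 = 2.9586
  (14 − 26.7675)²/26.7675 = 6.0898
  (34 − 31.2177)²/31.2177 = 0.2480
  (14 − 32.8782)²/32.8782 = 10.8396
  (42 − 25.9041)²/25.9041 = 10.0014
  (25 − 30.5240)²/30.5240 = 0.9997
  (41 − 32.1476)²/32.1476 = 2.4377
  (22 − 25.3284)²/25.3284 = 0.4374
χ² = 0.2330 + 2.9586 + 6.0898 + 0.2480 + 10.8396 + 10.0014 + 0.9997 + 2.4377 + 0.4374 = 34.245
df = (3−1)(3−1) = 4. Since 34.245 > 11.143, reject the null hypothesis of independence at α = 0.025.

34.245; reject H₀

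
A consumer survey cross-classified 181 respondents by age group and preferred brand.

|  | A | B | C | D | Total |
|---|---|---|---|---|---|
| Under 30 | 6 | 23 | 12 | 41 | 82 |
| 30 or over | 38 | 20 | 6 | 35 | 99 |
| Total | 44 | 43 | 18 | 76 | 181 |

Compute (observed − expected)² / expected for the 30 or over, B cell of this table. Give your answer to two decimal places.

Row total (30 or over) = 99; column total (B) = 43; N = 181.
Expected count E = 99 × 43 / 181 = 23.519.
Contribution = (O − E)²/E = (20 − 23.519)² / 23.519 = 0.53.

0.53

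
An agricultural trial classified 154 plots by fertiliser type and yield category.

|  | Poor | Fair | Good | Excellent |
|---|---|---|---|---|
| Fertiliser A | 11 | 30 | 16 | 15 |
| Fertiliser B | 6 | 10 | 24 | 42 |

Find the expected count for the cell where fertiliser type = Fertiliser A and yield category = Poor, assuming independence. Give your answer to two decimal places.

Row total (Fertiliser A) = 72; column total (Poor) = 17; grand total N = 154.
Expected count = (row total × column total) / N = 72 × 17 / 154 = 7.95.

7.95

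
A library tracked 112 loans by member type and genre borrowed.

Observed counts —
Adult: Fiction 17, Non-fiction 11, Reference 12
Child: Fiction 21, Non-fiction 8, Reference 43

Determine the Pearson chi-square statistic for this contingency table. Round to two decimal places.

Row totals: 40, 72. Column totals: 38, 19, 55. Grand total N = 112.
Expected counts (row total × column total / N):
  Adult, Fiction: 40×38/112 = 13.571
  Adult, Non-fiction: 40×19/112 = 6.786
  Adult, Reference: 40×55/112 = 19.643
  Child, Fiction: 72×38/112 = 24.429
  Child, Non-fiction: 72×19/112 = 12.214
  Child, Reference: 72×55/112 = 35.357
Contributions (O − E)²/E:
  (17 − 13.571)²/13.571 = 0.8664
  (11 − 6.786)²/6.786 = 2.6168
  (12 − 19.643)²/19.643 = 2.9739
  (21 − 24.429)²/24.429 = 0.4813
  (8 − 12.214)²/12.214 = 1.4539
  (43 − 35.357)²/35.357 = 1.6522
χ² = 0.8664 + 2.6168 + 2.9739 + 0.4813 + 1.4539 + 1.6522 = 10.04

10.04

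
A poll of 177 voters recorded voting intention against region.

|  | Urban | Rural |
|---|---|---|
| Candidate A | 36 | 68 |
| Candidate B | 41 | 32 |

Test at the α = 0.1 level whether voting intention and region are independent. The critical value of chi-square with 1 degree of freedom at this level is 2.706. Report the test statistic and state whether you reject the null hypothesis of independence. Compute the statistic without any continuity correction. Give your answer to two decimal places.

8.10; reject H₀

Row totals: 104, 73. Column totals: 77, 100. Grand total N = 177.
Expected counts (row total × column total / N):
  Candidate A, Urban: 104×77/177 = 45.243
  Candidate A, Rural: 104×100/177 = 58.757
  Candidate B, Urban: 73×77/177 = 31.757
  Candidate B, Rural: 73×100/177 = 41.243
Contributions (O − E)²/E:
  (36 − 45.243)²/45.243 = 1.8883
  (68 − 58.757)²/58.757 = 1.4540
  (41 − 31.757)²/31.757 = 2.6902
  (32 − 41.243)²/41.243 = 2.0715
χ² = 1.8883 + 1.4540 + 2.6902 + 2.0715 = 8.10
df = (2−1)(2−1) = 1. Since 8.10 > 2.706, reject the null hypothesis of independence at α = 0.1.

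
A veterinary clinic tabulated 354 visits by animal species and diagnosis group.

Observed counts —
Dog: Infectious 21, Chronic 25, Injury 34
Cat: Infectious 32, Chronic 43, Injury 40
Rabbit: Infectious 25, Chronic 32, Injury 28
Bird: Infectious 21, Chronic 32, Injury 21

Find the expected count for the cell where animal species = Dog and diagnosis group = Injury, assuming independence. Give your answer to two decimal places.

27.80

Row total (Dog) = 80; column total (Injury) = 123; grand total N = 354.
Expected count = (row total × column total) / N = 80 × 123 / 354 = 27.80.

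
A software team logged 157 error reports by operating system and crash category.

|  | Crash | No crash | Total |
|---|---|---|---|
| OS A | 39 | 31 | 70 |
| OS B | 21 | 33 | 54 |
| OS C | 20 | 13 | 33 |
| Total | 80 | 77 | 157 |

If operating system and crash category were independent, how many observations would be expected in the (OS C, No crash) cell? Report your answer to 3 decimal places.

Row total (OS C) = 33; column total (No crash) = 77; grand total N = 157.
Expected count = (row total × column total) / N = 33 × 77 / 157 = 16.185.

16.185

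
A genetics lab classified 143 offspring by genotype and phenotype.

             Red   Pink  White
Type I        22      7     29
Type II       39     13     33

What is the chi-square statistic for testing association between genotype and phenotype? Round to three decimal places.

1.761

Row totals: 58, 85. Column totals: 61, 20, 62. Grand total N = 143.
Expected counts (row total × column total / N):
  Type I, Red: 58×61/143 = 24.7413
  Type I, Pink: 58×20/143 = 8.1119
  Type I, White: 58×62/143 = 25.1469
  Type II, Red: 85×61/143 = 36.2587
  Type II, Pink: 85×20/143 = 11.8881
  Type II, White: 85×62/143 = 36.8531
Contributions (O − E)²/E:
  (22 − 24.7413)²/24.7413 = 0.3037
  (7 − 8.1119)²/8.1119 = 0.1524
  (29 − 25.1469)²/25.1469 = 0.5904
  (39 − 36.2587)²/36.2587 = 0.2073
  (13 − 11.8881)²/11.8881 = 0.1040
  (33 − 36.8531)²/36.8531 = 0.4029
χ² = 0.3037 + 0.1524 + 0.5904 + 0.2073 + 0.1040 + 0.4029 = 1.761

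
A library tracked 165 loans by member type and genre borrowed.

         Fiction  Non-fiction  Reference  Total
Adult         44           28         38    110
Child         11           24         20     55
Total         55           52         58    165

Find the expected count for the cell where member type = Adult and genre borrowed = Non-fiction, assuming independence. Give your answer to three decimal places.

Row total (Adult) = 110; column total (Non-fiction) = 52; grand total N = 165.
Expected count = (row total × column total) / N = 110 × 52 / 165 = 34.667.

34.667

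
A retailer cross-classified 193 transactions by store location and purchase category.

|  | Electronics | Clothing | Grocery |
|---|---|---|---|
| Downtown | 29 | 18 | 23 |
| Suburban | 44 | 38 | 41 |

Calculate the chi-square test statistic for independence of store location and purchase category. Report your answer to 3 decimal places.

0.793

Row totals: 70, 123. Column totals: 73, 56, 64. Grand total N = 193.
Expected counts (row total × column total / N):
  Downtown, Electronics: 70×73/193 = 26.4767
  Downtown, Clothing: 70×56/193 = 20.3109
  Downtown, Grocery: 70×64/193 = 23.2124
  Suburban, Electronics: 123×73/193 = 46.5233
  Suburban, Clothing: 123×56/193 = 35.6891
  Suburban, Grocery: 123×64/193 = 40.7876
Contributions (O − E)²/E:
  (29 − 26.4767)²/26.4767 = 0.2405
  (18 − 20.3109)²/20.3109 = 0.2629
  (23 − 23.2124)²/23.2124 = 0.0019
  (44 − 46.5233)²/46.5233 = 0.1369
  (38 − 35.6891)²/35.6891 = 0.1496
  (41 − 40.7876)²/40.7876 = 0.0011
χ² = 0.2405 + 0.2629 + 0.0019 + 0.1369 + 0.1496 + 0.0011 = 0.793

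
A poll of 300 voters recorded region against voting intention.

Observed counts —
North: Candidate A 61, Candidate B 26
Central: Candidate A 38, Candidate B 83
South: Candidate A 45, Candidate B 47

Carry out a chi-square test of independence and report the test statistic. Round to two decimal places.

Row totals: 87, 121, 92. Column totals: 144, 156. Grand total N = 300.
Expected counts (row total × column total / N):
  North, Candidate A: 87×144/300 = 41.760
  North, Candidate B: 87×156/300 = 45.240
  Central, Candidate A: 121×144/300 = 58.080
  Central, Candidate B: 121×156/300 = 62.920
  South, Candidate A: 92×144/300 = 44.160
  South, Candidate B: 92×156/300 = 47.840
Contributions (O − E)²/E:
  (61 − 41.760)²/41.760 = 8.8644
  (26 − 45.240)²/45.240 = 8.1825
  (38 − 58.080)²/58.080 = 6.9423
  (83 − 62.920)²/62.920 = 6.4082
  (45 − 44.160)²/44.160 = 0.0160
  (47 − 47.840)²/47.840 = 0.0147
χ² = 8.8644 + 8.1825 + 6.9423 + 6.4082 + 0.0160 + 0.0147 = 30.43

30.43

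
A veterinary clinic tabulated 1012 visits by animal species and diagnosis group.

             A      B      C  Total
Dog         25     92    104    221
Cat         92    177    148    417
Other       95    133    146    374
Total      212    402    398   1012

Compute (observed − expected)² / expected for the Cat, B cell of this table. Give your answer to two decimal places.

Row total (Cat) = 417; column total (B) = 402; N = 1012.
Expected count E = 417 × 402 / 1012 = 165.646.
Contribution = (O − E)²/E = (177 − 165.646)² / 165.646 = 0.78.

0.78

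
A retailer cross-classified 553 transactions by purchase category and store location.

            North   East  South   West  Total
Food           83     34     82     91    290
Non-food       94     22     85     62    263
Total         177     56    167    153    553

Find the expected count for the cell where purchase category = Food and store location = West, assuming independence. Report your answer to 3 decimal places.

Row total (Food) = 290; column total (West) = 153; grand total N = 553.
Expected count = (row total × column total) / N = 290 × 153 / 553 = 80.235.

80.235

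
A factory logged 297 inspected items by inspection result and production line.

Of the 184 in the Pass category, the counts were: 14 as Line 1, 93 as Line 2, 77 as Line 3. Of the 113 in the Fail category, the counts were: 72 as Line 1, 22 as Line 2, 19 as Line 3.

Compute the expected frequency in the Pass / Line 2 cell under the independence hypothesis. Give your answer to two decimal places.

71.25

Row total (Pass) = 184; column total (Line 2) = 115; grand total N = 297.
Expected count = (row total × column total) / N = 184 × 115 / 297 = 71.25.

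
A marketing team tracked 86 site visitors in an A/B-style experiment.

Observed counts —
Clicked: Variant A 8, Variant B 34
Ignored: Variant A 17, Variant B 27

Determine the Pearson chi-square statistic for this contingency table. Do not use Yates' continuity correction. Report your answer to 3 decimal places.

Row totals: 42, 44. Column totals: 25, 61. Grand total N = 86.
Expected counts (row total × column total / N):
  Clicked, Variant A: 42×25/86 = 12.2093
  Clicked, Variant B: 42×61/86 = 29.7907
  Ignored, Variant A: 44×25/86 = 12.7907
  Ignored, Variant B: 44×61/86 = 31.2093
Contributions (O − E)²/E:
  (8 − 12.2093)²/12.2093 = 1.4512
  (34 − 29.7907)²/29.7907 = 0.5948
  (17 − 12.7907)²/12.7907 = 1.3852
  (27 − 31.2093)²/31.2093 = 0.5677
χ² = 1.4512 + 0.5948 + 1.3852 + 0.5677 = 3.999

3.999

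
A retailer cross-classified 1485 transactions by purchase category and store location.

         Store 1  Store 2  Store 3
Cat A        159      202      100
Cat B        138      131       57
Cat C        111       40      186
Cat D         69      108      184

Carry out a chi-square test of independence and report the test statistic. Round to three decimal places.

Row totals: 461, 326, 337, 361. Column totals: 477, 481, 527. Grand total N = 1485.
Expected counts (row total × column total / N):
  Cat A, Store 1: 461×477/1485 = 148.0788
  Cat A, Store 2: 461×481/1485 = 149.3205
  Cat A, Store 3: 461×527/1485 = 163.6007
  Cat B, Store 1: 326×477/1485 = 104.7152
  Cat B, Store 2: 326×481/1485 = 105.5933
  Cat B, Store 3: 326×527/1485 = 115.6916
  Cat C, Store 1: 337×477/1485 = 108.2485
  Cat C, Store 2: 337×481/1485 = 109.1562
  Cat C, Store 3: 337×527/1485 = 119.5953
  Cat D, Store 1: 361×477/1485 = 115.9576
  Cat D, Store 2: 361×481/1485 = 116.9300
  Cat D, Store 3: 361×527/1485 = 128.1125
Contributions (O − E)²/E:
  (159 − 148.0788)²/148.0788 = 0.8055
  (202 − 149.3205)²/149.3205 = 18.5851
  (100 − 163.6007)²/163.6007 = 24.7251
  (138 − 104.7152)²/104.7152 = 10.5799
  (131 − 105.5933)²/105.5933 = 6.1131
  (57 − 115.6916)²/115.6916 = 29.7749
  (111 − 108.2485)²/108.2485 = 0.0699
  (40 − 109.1562)²/109.1562 = 43.8141
  (186 − 119.5953)²/119.5953 = 36.8709
  (69 − 115.9576)²/115.9576 = 19.0157
  (108 − 116.9300)²/116.9300 = 0.6820
  (184 − 128.1125)²/128.1125 = 24.3802
χ² = 0.8055 + 18.5851 + 24.7251 + 10.5799 + 6.1131 + 29.7749 + 0.0699 + 43.8141 + 36.8709 + 19.0157 + 0.6820 + 24.3802 = 215.416

215.416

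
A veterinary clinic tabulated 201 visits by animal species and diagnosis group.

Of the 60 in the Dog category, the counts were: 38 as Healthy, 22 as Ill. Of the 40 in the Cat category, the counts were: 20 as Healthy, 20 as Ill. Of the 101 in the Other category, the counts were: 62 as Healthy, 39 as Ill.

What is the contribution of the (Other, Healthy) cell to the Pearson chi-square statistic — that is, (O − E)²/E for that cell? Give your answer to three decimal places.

0.048

Row total (Other) = 101; column total (Healthy) = 120; N = 201.
Expected count E = 101 × 120 / 201 = 60.2985.
Contribution = (O − E)²/E = (62 − 60.2985)² / 60.2985 = 0.048.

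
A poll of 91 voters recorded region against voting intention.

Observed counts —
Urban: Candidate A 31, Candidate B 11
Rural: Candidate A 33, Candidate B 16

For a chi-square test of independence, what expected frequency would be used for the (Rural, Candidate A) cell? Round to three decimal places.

34.462

Row total (Rural) = 49; column total (Candidate A) = 64; grand total N = 91.
Expected count = (row total × column total) / N = 49 × 64 / 91 = 34.462.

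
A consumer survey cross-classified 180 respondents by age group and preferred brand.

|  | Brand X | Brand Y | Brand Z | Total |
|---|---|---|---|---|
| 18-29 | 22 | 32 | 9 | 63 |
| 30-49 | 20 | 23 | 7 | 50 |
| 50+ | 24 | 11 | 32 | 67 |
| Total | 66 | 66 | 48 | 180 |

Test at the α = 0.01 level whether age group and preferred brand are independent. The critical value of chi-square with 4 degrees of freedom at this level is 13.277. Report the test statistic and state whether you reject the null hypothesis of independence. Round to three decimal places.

30.136; reject H₀

Grand total N = 180.
Expected counts (row total × column total / N):
  18-29, Brand X: 63×66/180 = 23.1000
  18-29, Brand Y: 63×66/180 = 23.1000
  18-29, Brand Z: 63×48/180 = 16.8000
  30-49, Brand X: 50×66/180 = 18.3333
  30-49, Brand Y: 50×66/180 = 18.3333
  30-49, Brand Z: 50×48/180 = 13.3333
  50+, Brand X: 67×66/180 = 24.5667
  50+, Brand Y: 67×66/180 = 24.5667
  50+, Brand Z: 67×48/180 = 17.8667
Contributions (O − E)²/E:
  (22 − 23.1000)²/23.1000 = 0.0524
  (32 − 23.1000)²/23.1000 = 3.4290
  (9 − 16.8000)²/16.8000 = 3.6214
  (20 − 18.3333)²/18.3333 = 0.1515
  (23 − 18.3333)²/18.3333 = 1.1879
  (7 − 13.3333)²/13.3333 = 3.0083
  (24 − 24.5667)²/24.5667 = 0.0131
  (11 − 24.5667)²/24.5667 = 7.4921
  (32 − 17.8667)²/17.8667 = 11.1800
χ² = 0.0524 + 3.4290 + 3.6214 + 0.1515 + 1.1879 + 3.0083 + 0.0131 + 7.4921 + 11.1800 = 30.136
df = (3−1)(3−1) = 4. Since 30.136 > 13.277, reject the null hypothesis of independence at α = 0.01.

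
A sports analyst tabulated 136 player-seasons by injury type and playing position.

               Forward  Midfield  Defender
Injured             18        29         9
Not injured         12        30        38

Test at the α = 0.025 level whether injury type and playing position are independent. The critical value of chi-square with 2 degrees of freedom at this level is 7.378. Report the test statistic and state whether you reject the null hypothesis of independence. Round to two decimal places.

15.35; reject H₀

Row totals: 56, 80. Column totals: 30, 59, 47. Grand total N = 136.
Expected counts (row total × column total / N):
  Injured, Forward: 56×30/136 = 12.353
  Injured, Midfield: 56×59/136 = 24.294
  Injured, Defender: 56×47/136 = 19.353
  Not injured, Forward: 80×30/136 = 17.647
  Not injured, Midfield: 80×59/136 = 34.706
  Not injured, Defender: 80×47/136 = 27.647
Contributions (O − E)²/E:
  (18 − 12.353)²/12.353 = 2.5814
  (29 − 24.294)²/24.294 = 0.9116
  (9 − 19.353)²/19.353 = 5.5384
  (12 − 17.647)²/17.647 = 1.8070
  (30 − 34.706)²/34.706 = 0.6381
  (38 − 27.647)²/27.647 = 3.8769
χ² = 2.5814 + 0.9116 + 5.5384 + 1.8070 + 0.6381 + 3.8769 = 15.35
df = (2−1)(3−1) = 2. Since 15.35 > 7.378, reject the null hypothesis of independence at α = 0.025.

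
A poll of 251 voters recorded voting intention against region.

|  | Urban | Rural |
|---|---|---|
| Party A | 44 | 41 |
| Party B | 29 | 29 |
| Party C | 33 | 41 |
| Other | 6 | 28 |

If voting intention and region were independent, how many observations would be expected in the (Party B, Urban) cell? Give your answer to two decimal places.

25.88

Row total (Party B) = 58; column total (Urban) = 112; grand total N = 251.
Expected count = (row total × column total) / N = 58 × 112 / 251 = 25.88.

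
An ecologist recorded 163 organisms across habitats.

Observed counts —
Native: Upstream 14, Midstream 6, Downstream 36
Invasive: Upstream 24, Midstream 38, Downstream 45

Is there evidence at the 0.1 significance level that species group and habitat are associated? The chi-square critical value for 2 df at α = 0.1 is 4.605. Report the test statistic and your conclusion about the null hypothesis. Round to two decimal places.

Row totals: 56, 107. Column totals: 38, 44, 81. Grand total N = 163.
Expected counts (row total × column total / N):
  Native, Upstream: 56×38/163 = 13.055
  Native, Midstream: 56×44/163 = 15.117
  Native, Downstream: 56×81/163 = 27.828
  Invasive, Upstream: 107×38/163 = 24.945
  Invasive, Midstream: 107×44/163 = 28.883
  Invasive, Downstream: 107×81/163 = 53.172
Contributions (O − E)²/E:
  (14 − 13.055)²/13.055 = 0.0684
  (6 − 15.117)²/15.117 = 5.4984
  (36 − 27.828)²/27.828 = 2.3998
  (24 − 24.945)²/24.945 = 0.0358
  (38 − 28.883)²/28.883 = 2.8778
  (45 − 53.172)²/53.172 = 1.2560
χ² = 0.0684 + 5.4984 + 2.3998 + 0.0358 + 2.8778 + 1.2560 = 12.14
df = (2−1)(3−1) = 2. Since 12.14 > 4.605, reject the null hypothesis of independence at α = 0.1.

12.14; reject H₀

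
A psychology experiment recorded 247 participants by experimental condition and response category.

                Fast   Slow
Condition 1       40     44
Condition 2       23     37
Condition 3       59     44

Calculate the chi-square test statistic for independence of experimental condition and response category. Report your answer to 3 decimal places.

5.606

Row totals: 84, 60, 103. Column totals: 122, 125. Grand total N = 247.
Expected counts (row total × column total / N):
  Condition 1, Fast: 84×122/247 = 41.4899
  Condition 1, Slow: 84×125/247 = 42.5101
  Condition 2, Fast: 60×122/247 = 29.6356
  Condition 2, Slow: 60×125/247 = 30.3644
  Condition 3, Fast: 103×122/247 = 50.8745
  Condition 3, Slow: 103×125/247 = 52.1255
Contributions (O − E)²/E:
  (40 − 41.4899)²/41.4899 = 0.0535
  (44 − 42.5101)²/42.5101 = 0.0522
  (23 − 29.6356)²/29.6356 = 1.4858
  (37 − 30.3644)²/30.3644 = 1.4501
  (59 − 50.8745)²/50.8745 = 1.2978
  (44 − 52.1255)²/52.1255 = 1.2666
χ² = 0.0535 + 0.0522 + 1.4858 + 1.4501 + 1.2978 + 1.2666 = 5.606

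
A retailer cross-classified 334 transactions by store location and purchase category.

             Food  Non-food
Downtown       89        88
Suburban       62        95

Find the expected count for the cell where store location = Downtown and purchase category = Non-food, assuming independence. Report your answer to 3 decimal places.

96.979

Row total (Downtown) = 177; column total (Non-food) = 183; grand total N = 334.
Expected count = (row total × column total) / N = 177 × 183 / 334 = 96.979.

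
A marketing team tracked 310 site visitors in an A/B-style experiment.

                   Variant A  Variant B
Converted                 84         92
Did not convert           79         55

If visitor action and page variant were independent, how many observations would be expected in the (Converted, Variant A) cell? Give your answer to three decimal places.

Row total (Converted) = 176; column total (Variant A) = 163; grand total N = 310.
Expected count = (row total × column total) / N = 176 × 163 / 310 = 92.542.

92.542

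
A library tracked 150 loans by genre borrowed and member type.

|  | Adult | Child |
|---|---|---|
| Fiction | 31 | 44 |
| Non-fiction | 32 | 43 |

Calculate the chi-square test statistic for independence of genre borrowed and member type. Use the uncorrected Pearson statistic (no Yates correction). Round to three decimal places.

0.027

Row totals: 75, 75. Column totals: 63, 87. Grand total N = 150.
Expected counts (row total × column total / N):
  Fiction, Adult: 75×63/150 = 31.5000
  Fiction, Child: 75×87/150 = 43.5000
  Non-fiction, Adult: 75×63/150 = 31.5000
  Non-fiction, Child: 75×87/150 = 43.5000
Contributions (O − E)²/E:
  (31 − 31.5000)²/31.5000 = 0.0079
  (44 − 43.5000)²/43.5000 = 0.0057
  (32 − 31.5000)²/31.5000 = 0.0079
  (43 − 43.5000)²/43.5000 = 0.0057
χ² = 0.0079 + 0.0057 + 0.0079 + 0.0057 = 0.027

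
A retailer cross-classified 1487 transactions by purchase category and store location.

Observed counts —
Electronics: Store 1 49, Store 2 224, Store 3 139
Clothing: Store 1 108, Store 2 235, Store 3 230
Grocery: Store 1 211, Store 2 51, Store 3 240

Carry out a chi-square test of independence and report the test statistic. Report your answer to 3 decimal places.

248.465

Row totals: 412, 573, 502. Column totals: 368, 510, 609. Grand total N = 1487.
Expected counts (row total × column total / N):
  Electronics, Store 1: 412×368/1487 = 101.9610
  Electronics, Store 2: 412×510/1487 = 141.3046
  Electronics, Store 3: 412×609/1487 = 168.7344
  Clothing, Store 1: 573×368/1487 = 141.8050
  Clothing, Store 2: 573×510/1487 = 196.5232
  Clothing, Store 3: 573×609/1487 = 234.6718
  Grocery, Store 1: 502×368/1487 = 124.2340
  Grocery, Store 2: 502×510/1487 = 172.1722
  Grocery, Store 3: 502×609/1487 = 205.5938
Contributions (O − E)²/E:
  (49 − 101.9610)²/101.9610 = 27.5092
  (224 − 141.3046)²/141.3046 = 48.3957
  (139 − 168.7344)²/168.7344 = 5.2398
  (108 − 141.8050)²/141.8050 = 8.0588
  (235 − 196.5232)²/196.5232 = 7.5333
  (230 − 234.6718)²/234.6718 = 0.0930
  (211 − 124.2340)²/124.2340 = 60.5981
  (51 − 172.1722)²/172.1722 = 85.2792
  (240 − 205.5938)²/205.5938 = 5.7579
χ² = 27.5092 + 48.3957 + 5.2398 + 8.0588 + 7.5333 + 0.0930 + 60.5981 + 85.2792 + 5.7579 = 248.465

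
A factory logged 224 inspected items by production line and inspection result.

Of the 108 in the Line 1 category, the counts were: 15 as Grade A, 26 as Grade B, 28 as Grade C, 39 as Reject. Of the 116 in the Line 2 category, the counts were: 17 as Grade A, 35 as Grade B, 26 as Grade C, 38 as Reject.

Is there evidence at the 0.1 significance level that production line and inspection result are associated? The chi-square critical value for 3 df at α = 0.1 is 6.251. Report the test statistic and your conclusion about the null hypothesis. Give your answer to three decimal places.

Row totals: 108, 116. Column totals: 32, 61, 54, 77. Grand total N = 224.
Expected counts (row total × column total / N):
  Line 1, Grade A: 108×32/224 = 15.4286
  Line 1, Grade B: 108×61/224 = 29.4107
  Line 1, Grade C: 108×54/224 = 26.0357
  Line 1, Reject: 108×77/224 = 37.1250
  Line 2, Grade A: 116×32/224 = 16.5714
  Line 2, Grade B: 116×61/224 = 31.5893
  Line 2, Grade C: 116×54/224 = 27.9643
  Line 2, Reject: 116×77/224 = 39.8750
Contributions (O − E)²/E:
  (15 − 15.4286)²/15.4286 = 0.0119
  (26 − 29.4107)²/29.4107 = 0.3955
  (28 − 26.0357)²/26.0357 = 0.1482
  (39 − 37.1250)²/37.1250 = 0.0947
  (17 − 16.5714)²/16.5714 = 0.0111
  (35 − 31.5893)²/31.5893 = 0.3683
  (26 − 27.9643)²/27.9643 = 0.1380
  (38 − 39.8750)²/39.8750 = 0.0882
χ² = 0.0119 + 0.3955 + 0.1482 + 0.0947 + 0.0111 + 0.3683 + 0.1380 + 0.0882 = 1.256
df = (2−1)(4−1) = 3. Since 1.256 < 6.251, fail to reject the null hypothesis of independence at α = 0.1.

1.256; fail to reject H₀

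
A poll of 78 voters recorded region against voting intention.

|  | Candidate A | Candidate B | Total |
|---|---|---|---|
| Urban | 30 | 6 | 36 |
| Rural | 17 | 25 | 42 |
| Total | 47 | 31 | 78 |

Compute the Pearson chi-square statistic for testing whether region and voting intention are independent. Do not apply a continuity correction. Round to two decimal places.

Grand total N = 78.
Expected counts (row total × column total / N):
  Urban, Candidate A: 36×47/78 = 21.6923
  Urban, Candidate B: 36×31/78 = 14.3077
  Rural, Candidate A: 42×47/78 = 25.3077
  Rural, Candidate B: 42×31/78 = 16.6923
Contributions (O − E)²/E:
  (30 − 21.6923)²/21.6923 = 3.1817
  (6 − 14.3077)²/14.3077 = 4.8238
  (17 − 25.3077)²/25.3077 = 2.7271
  (25 − 16.6923)²/16.6923 = 4.1347
χ² = 3.1817 + 4.8238 + 2.7271 + 4.1347 = 14.87

14.87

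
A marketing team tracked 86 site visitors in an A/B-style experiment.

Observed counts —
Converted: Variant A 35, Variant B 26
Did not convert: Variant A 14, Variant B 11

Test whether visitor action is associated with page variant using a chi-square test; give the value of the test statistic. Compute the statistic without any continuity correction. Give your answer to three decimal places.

0.014

Row totals: 61, 25. Column totals: 49, 37. Grand total N = 86.
Expected counts (row total × column total / N):
  Converted, Variant A: 61×49/86 = 34.7558
  Converted, Variant B: 61×37/86 = 26.2442
  Did not convert, Variant A: 25×49/86 = 14.2442
  Did not convert, Variant B: 25×37/86 = 10.7558
Contributions (O − E)²/E:
  (35 − 34.7558)²/34.7558 = 0.0017
  (26 − 26.2442)²/26.2442 = 0.0023
  (14 − 14.2442)²/14.2442 = 0.0042
  (11 − 10.7558)²/10.7558 = 0.0055
χ² = 0.0017 + 0.0023 + 0.0042 + 0.0055 = 0.014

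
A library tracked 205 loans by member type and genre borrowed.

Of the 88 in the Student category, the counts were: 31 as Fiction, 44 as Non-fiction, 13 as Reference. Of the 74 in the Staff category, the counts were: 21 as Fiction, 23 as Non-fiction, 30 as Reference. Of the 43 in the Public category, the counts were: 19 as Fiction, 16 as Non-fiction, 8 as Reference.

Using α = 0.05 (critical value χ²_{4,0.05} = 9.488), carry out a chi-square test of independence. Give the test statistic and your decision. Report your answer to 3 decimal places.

17.265; reject H₀

Row totals: 88, 74, 43. Column totals: 71, 83, 51. Grand total N = 205.
Expected counts (row total × column total / N):
  Student, Fiction: 88×71/205 = 30.4780
  Student, Non-fiction: 88×83/205 = 35.6293
  Student, Reference: 88×51/205 = 21.8927
  Staff, Fiction: 74×71/205 = 25.6293
  Staff, Non-fiction: 74×83/205 = 29.9610
  Staff, Reference: 74×51/205 = 18.4098
  Public, Fiction: 43×71/205 = 14.8927
  Public, Non-fiction: 43×83/205 = 17.4098
  Public, Reference: 43×51/205 = 10.6976
Contributions (O − E)²/E:
  (31 − 30.4780)²/30.4780 = 0.0089
  (44 − 35.6293)²/35.6293 = 1.9666
  (13 − 21.8927)²/21.8927 = 3.6122
  (21 − 25.6293)²/25.6293 = 0.8362
  (23 − 29.9610)²/29.9610 = 1.6173
  (30 − 18.4098)²/18.4098 = 7.2968
  (19 − 14.8927)²/14.8927 = 1.1328
  (16 − 17.4098)²/17.4098 = 0.1142
  (8 − 10.6976)²/10.6976 = 0.6803
χ² = 0.0089 + 1.9666 + 3.6122 + 0.8362 + 1.6173 + 7.2968 + 1.1328 + 0.1142 + 0.6803 = 17.265
df = (3−1)(3−1) = 4. Since 17.265 > 9.488, reject the null hypothesis of independence at α = 0.05.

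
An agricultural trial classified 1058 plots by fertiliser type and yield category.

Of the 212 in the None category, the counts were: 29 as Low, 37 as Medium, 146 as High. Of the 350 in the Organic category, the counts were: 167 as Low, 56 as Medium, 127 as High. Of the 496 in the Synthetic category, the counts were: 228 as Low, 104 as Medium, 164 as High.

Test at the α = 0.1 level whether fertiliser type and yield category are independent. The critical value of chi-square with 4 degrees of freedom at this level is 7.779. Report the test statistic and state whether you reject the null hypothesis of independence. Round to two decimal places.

98.45; reject H₀

Row totals: 212, 350, 496. Column totals: 424, 197, 437. Grand total N = 1058.
Expected counts (row total × column total / N):
  None, Low: 212×424/1058 = 84.960
  None, Medium: 212×197/1058 = 39.474
  None, High: 212×437/1058 = 87.565
  Organic, Low: 350×424/1058 = 140.265
  Organic, Medium: 350×197/1058 = 65.170
  Organic, High: 350×437/1058 = 144.565
  Synthetic, Low: 496×424/1058 = 198.775
  Synthetic, Medium: 496×197/1058 = 92.355
  Synthetic, High: 496×437/1058 = 204.870
Contributions (O − E)²/E:
  (29 − 84.960)²/84.960 = 36.8588
  (37 − 39.474)²/39.474 = 0.1551
  (146 − 87.565)²/87.565 = 38.9956
  (167 − 140.265)²/140.265 = 5.0958
  (56 − 65.170)²/65.170 = 1.2903
  (127 − 144.565)²/144.565 = 2.1342
  (228 − 198.775)²/198.775 = 4.2968
  (104 − 92.355)²/92.355 = 1.4683
  (164 − 204.870)²/204.870 = 8.1533
χ² = 36.8588 + 0.1551 + 38.9956 + 5.0958 + 1.2903 + 2.1342 + 4.2968 + 1.4683 + 8.1533 = 98.45
df = (3−1)(3−1) = 4. Since 98.45 > 7.779, reject the null hypothesis of independence at α = 0.1.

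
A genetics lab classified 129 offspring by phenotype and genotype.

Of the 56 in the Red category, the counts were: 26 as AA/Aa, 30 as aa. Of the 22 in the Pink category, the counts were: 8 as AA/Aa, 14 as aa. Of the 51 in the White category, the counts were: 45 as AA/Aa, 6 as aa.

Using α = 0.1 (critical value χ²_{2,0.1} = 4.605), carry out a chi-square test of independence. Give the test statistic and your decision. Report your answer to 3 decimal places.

Row totals: 56, 22, 51. Column totals: 79, 50. Grand total N = 129.
Expected counts (row total × column total / N):
  Red, AA/Aa: 56×79/129 = 34.2946
  Red, aa: 56×50/129 = 21.7054
  Pink, AA/Aa: 22×79/129 = 13.4729
  Pink, aa: 22×50/129 = 8.5271
  White, AA/Aa: 51×79/129 = 31.2326
  White, aa: 51×50/129 = 19.7674
Contributions (O − E)²/E:
  (26 − 34.2946)²/34.2946 = 2.0062
  (30 − 21.7054)²/21.7054 = 3.1697
  (8 − 13.4729)²/13.4729 = 2.2232
  (14 − 8.5271)²/8.5271 = 3.5126
  (45 − 31.2326)²/31.2326 = 6.0687
  (6 − 19.7674)²/19.7674 = 9.5886
χ² = 2.0062 + 3.1697 + 2.2232 + 3.5126 + 6.0687 + 9.5886 = 26.569
df = (3−1)(2−1) = 2. Since 26.569 > 4.605, reject the null hypothesis of independence at α = 0.1.

26.569; reject H₀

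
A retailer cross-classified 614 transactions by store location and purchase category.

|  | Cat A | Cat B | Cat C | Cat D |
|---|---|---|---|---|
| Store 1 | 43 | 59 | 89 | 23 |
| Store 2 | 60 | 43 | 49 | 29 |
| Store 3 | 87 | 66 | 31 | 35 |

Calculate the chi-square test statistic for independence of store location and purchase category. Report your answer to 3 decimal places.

Row totals: 214, 181, 219. Column totals: 190, 168, 169, 87. Grand total N = 614.
Expected counts (row total × column total / N):
  Store 1, Cat A: 214×190/614 = 66.2215
  Store 1, Cat B: 214×168/614 = 58.5537
  Store 1, Cat C: 214×169/614 = 58.9023
  Store 1, Cat D: 214×87/614 = 30.3225
  Store 2, Cat A: 181×190/614 = 56.0098
  Store 2, Cat B: 181×168/614 = 49.5244
  Store 2, Cat C: 181×169/614 = 49.8192
  Store 2, Cat D: 181×87/614 = 25.6466
  Store 3, Cat A: 219×190/614 = 67.7687
  Store 3, Cat B: 219×168/614 = 59.9218
  Store 3, Cat C: 219×169/614 = 60.2785
  Store 3, Cat D: 219×87/614 = 31.0309
Contributions (O − E)²/E:
  (43 − 66.2215)²/66.2215 = 8.1429
  (59 − 58.5537)²/58.5537 = 0.0034
  (89 − 58.9023)²/58.9023 = 15.3792
  (23 − 30.3225)²/30.3225 = 1.7683
  (60 − 56.0098)²/56.0098 = 0.2843
  (43 − 49.5244)²/49.5244 = 0.8595
  (49 − 49.8192)²/49.8192 = 0.0135
  (29 − 25.6466)²/25.6466 = 0.4385
  (87 − 67.7687)²/67.7687 = 5.4574
  (66 − 59.9218)²/59.9218 = 0.6165
  (31 − 60.2785)²/60.2785 = 14.2212
  (35 − 31.0309)²/31.0309 = 0.5077
χ² = 8.1429 + 0.0034 + 15.3792 + 1.7683 + 0.2843 + 0.8595 + 0.0135 + 0.4385 + 5.4574 + 0.6165 + 14.2212 + 0.5077 = 47.692

47.692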